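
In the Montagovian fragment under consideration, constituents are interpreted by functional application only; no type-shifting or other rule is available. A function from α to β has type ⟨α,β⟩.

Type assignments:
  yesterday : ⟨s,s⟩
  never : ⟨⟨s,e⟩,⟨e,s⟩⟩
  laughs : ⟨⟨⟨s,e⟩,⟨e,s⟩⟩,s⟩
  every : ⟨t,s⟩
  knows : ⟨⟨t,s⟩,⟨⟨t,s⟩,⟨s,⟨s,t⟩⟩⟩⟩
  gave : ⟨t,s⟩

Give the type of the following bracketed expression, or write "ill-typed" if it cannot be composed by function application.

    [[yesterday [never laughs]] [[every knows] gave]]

[never laughs]: ⟨⟨⟨s,e⟩,⟨e,s⟩⟩,s⟩ applied to ⟨⟨s,e⟩,⟨e,s⟩⟩ yields s.
[yesterday [never laughs]]: ⟨s,s⟩ applied to s yields s.
[every knows]: ⟨⟨t,s⟩,⟨⟨t,s⟩,⟨s,⟨s,t⟩⟩⟩⟩ applied to ⟨t,s⟩ yields ⟨⟨t,s⟩,⟨s,⟨s,t⟩⟩⟩.
[[every knows] gave]: ⟨⟨t,s⟩,⟨s,⟨s,t⟩⟩⟩ applied to ⟨t,s⟩ yields ⟨s,⟨s,t⟩⟩.
[[yesterday [never laughs]] [[every knows] gave]]: ⟨s,⟨s,t⟩⟩ applied to s yields ⟨s,t⟩.

⟨s,t⟩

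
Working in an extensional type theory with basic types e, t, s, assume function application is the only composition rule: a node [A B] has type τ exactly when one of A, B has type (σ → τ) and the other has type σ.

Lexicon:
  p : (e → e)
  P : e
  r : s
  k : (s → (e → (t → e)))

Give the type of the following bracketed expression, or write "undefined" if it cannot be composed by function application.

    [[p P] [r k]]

[p P]: p is (e → e), P is e; result e.
[r k]: k is (s → (e → (t → e))), r is s; result (e → (t → e)).
[[p P] [r k]]: [r k] is (e → (t → e)), [p P] is e; result (t → e).

(t → e)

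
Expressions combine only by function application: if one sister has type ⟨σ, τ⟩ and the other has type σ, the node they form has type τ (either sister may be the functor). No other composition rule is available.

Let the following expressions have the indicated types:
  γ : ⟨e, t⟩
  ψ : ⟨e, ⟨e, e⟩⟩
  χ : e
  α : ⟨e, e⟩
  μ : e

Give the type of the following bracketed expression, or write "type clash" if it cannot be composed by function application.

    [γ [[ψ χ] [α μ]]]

[ψ χ]: ⟨e, ⟨e, e⟩⟩ applied to e yields ⟨e, e⟩.
[α μ]: ⟨e, e⟩ applied to e yields e.
[[ψ χ] [α μ]]: ⟨e, e⟩ applied to e yields e.
[γ [[ψ χ] [α μ]]]: ⟨e, t⟩ applied to e yields t.

t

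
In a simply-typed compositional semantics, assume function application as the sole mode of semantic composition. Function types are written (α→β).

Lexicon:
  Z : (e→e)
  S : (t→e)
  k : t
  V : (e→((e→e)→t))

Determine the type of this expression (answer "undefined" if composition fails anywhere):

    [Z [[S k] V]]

t

[S k]: (t→e) applied to t yields e.
[[S k] V]: (e→((e→e)→t)) applied to e yields ((e→e)→t).
[Z [[S k] V]]: ((e→e)→t) applied to (e→e) yields t.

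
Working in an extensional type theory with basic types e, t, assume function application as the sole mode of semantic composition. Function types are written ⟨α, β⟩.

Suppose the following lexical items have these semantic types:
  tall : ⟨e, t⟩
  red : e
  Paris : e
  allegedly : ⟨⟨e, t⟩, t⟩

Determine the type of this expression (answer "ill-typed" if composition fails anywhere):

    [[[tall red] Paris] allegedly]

ill-typed

[tall red]: functor tall : ⟨e, t⟩, argument red : e; result t.
[[tall red] Paris]: t with e — neither is a function whose domain matches the other; composition fails here.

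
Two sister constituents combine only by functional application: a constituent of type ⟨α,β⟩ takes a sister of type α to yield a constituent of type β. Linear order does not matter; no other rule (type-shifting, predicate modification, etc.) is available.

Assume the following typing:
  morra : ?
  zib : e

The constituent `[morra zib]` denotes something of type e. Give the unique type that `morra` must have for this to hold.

[morra zib] is required to be e. zib : e cannot yield e as functor, so morra : ⟨e,e⟩.

⟨e,e⟩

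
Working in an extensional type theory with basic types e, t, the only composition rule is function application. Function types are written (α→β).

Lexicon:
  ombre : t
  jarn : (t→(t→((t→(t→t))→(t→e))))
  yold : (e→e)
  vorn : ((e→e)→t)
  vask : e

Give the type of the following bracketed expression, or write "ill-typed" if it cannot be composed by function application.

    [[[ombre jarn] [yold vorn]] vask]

ill-typed

[ombre jarn]: jarn is (t→(t→((t→(t→t))→(t→e)))), ombre is t; result (t→((t→(t→t))→(t→e))).
[yold vorn]: vorn is ((e→e)→t), yold is (e→e); result t.
[[ombre jarn] [yold vorn]]: [ombre jarn] is (t→((t→(t→t))→(t→e))), [yold vorn] is t; result ((t→(t→t))→(t→e)).
At [[[ombre jarn] [yold vorn]] vask]: neither ((t→(t→t))→(t→e)) nor e can take the other as argument; the node is ill-typed.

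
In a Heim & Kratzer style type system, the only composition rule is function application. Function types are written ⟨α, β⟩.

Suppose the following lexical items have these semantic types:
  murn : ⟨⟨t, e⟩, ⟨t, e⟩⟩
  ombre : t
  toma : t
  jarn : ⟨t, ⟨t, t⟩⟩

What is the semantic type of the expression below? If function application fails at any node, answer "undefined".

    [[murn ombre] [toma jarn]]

[murn ombre]: ⟨⟨t, e⟩, ⟨t, e⟩⟩ with t — neither is a function whose domain matches the other; composition fails here.

undefined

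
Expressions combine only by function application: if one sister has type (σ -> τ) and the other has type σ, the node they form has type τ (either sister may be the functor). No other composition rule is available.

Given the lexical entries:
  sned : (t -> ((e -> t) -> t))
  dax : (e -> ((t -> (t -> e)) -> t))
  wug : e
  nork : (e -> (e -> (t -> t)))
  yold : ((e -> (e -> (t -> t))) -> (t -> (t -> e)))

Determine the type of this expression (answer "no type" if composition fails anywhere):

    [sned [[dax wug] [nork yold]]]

[dax wug]: dax is (e -> ((t -> (t -> e)) -> t)), wug is e; result ((t -> (t -> e)) -> t).
[nork yold]: yold is ((e -> (e -> (t -> t))) -> (t -> (t -> e))), nork is (e -> (e -> (t -> t))); result (t -> (t -> e)).
[[dax wug] [nork yold]]: [dax wug] is ((t -> (t -> e)) -> t), [nork yold] is (t -> (t -> e)); result t.
[sned [[dax wug] [nork yold]]]: sned is (t -> ((e -> t) -> t)), [[dax wug] [nork yold]] is t; result ((e -> t) -> t).

((e -> t) -> t)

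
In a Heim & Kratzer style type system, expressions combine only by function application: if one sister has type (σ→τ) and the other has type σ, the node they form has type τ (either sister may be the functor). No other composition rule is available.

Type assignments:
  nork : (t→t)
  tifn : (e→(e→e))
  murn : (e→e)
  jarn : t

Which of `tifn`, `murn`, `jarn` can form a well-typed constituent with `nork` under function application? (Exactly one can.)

jarn

tifn : (e→(e→e)) — neither side's domain matches the other.
murn : (e→e) — neither side's domain matches the other.
jarn — combines: nork : (t→t) takes jarn : t as argument, giving t.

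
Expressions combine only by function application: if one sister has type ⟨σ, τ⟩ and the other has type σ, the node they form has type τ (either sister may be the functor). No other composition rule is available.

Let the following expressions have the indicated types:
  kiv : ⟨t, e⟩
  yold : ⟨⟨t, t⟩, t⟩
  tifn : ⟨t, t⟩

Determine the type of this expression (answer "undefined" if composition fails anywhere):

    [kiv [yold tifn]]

e

[yold tifn]: ⟨⟨t, t⟩, t⟩ applied to ⟨t, t⟩ yields t.
[kiv [yold tifn]]: ⟨t, e⟩ applied to t yields e.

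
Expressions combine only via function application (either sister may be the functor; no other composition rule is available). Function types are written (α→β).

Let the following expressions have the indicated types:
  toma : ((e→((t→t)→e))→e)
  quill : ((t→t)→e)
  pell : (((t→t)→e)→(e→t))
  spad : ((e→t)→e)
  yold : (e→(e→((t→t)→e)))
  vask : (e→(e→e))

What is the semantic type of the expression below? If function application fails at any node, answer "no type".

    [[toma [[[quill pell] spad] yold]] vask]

(e→e)

At [quill pell], pell : (((t→t)→e)→(e→t)) takes quill : ((t→t)→e), giving (e→t).
At [[quill pell] spad], spad : ((e→t)→e) takes [quill pell] : (e→t), giving e.
At [[[quill pell] spad] yold], yold : (e→(e→((t→t)→e))) takes [[quill pell] spad] : e, giving (e→((t→t)→e)).
At [toma [[[quill pell] spad] yold]], toma : ((e→((t→t)→e))→e) takes [[[quill pell] spad] yold] : (e→((t→t)→e)), giving e.
At [[toma [[[quill pell] spad] yold]] vask], vask : (e→(e→e)) takes [toma [[[quill pell] spad] yold]] : e, giving (e→e).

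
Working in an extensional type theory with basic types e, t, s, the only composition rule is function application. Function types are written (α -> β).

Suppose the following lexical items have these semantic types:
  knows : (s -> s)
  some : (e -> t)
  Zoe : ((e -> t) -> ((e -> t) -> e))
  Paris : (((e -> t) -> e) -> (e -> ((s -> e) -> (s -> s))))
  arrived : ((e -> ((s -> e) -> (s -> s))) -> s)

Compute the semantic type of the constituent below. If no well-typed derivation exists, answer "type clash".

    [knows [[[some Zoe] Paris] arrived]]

s

At [some Zoe], Zoe : ((e -> t) -> ((e -> t) -> e)) takes some : (e -> t), giving ((e -> t) -> e).
At [[some Zoe] Paris], Paris : (((e -> t) -> e) -> (e -> ((s -> e) -> (s -> s)))) takes [some Zoe] : ((e -> t) -> e), giving (e -> ((s -> e) -> (s -> s))).
At [[[some Zoe] Paris] arrived], arrived : ((e -> ((s -> e) -> (s -> s))) -> s) takes [[some Zoe] Paris] : (e -> ((s -> e) -> (s -> s))), giving s.
At [knows [[[some Zoe] Paris] arrived]], knows : (s -> s) takes [[[some Zoe] Paris] arrived] : s, giving s.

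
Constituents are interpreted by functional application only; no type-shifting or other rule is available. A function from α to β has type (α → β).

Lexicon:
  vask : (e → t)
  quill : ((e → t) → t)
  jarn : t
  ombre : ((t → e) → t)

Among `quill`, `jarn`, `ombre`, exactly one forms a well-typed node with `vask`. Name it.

quill

quill — combines: quill : ((e → t) → t) takes vask : (e → t) as argument, giving t.
jarn : t — neither side's domain matches the other.
ombre : ((t → e) → t) — neither side's domain matches the other.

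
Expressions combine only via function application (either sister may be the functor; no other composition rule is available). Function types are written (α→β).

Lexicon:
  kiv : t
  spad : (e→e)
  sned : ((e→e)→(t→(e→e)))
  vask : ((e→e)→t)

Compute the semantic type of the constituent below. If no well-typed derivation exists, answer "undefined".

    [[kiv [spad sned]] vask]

[spad sned]: sned is ((e→e)→(t→(e→e))), spad is (e→e); result (t→(e→e)).
[kiv [spad sned]]: [spad sned] is (t→(e→e)), kiv is t; result (e→e).
[[kiv [spad sned]] vask]: vask is ((e→e)→t), [kiv [spad sned]] is (e→e); result t.

t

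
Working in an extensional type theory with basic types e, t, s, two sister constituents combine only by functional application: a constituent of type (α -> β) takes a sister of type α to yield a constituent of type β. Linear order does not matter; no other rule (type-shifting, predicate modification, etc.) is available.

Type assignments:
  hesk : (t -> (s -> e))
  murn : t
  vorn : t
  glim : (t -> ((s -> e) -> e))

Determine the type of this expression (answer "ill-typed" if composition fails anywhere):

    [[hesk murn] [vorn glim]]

e

At [hesk murn], hesk : (t -> (s -> e)) takes murn : t, giving (s -> e).
At [vorn glim], glim : (t -> ((s -> e) -> e)) takes vorn : t, giving ((s -> e) -> e).
At [[hesk murn] [vorn glim]], [vorn glim] : ((s -> e) -> e) takes [hesk murn] : (s -> e), giving e.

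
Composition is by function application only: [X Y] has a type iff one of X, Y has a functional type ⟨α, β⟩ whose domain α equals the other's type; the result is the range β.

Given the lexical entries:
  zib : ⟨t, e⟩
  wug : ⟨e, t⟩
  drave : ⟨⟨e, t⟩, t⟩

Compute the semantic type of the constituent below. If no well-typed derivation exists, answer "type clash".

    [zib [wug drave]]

[wug drave] — drave of type ⟨⟨e, t⟩, t⟩ combines with wug of type ⟨e, t⟩: type t.
[zib [wug drave]] — zib of type ⟨t, e⟩ combines with [wug drave] of type t: type e.

e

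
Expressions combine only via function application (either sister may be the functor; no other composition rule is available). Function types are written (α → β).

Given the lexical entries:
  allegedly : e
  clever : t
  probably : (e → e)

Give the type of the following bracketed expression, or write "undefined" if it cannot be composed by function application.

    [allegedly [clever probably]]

At [clever probably]: neither t nor (e → e) can take the other as argument; the node is ill-typed.

undefined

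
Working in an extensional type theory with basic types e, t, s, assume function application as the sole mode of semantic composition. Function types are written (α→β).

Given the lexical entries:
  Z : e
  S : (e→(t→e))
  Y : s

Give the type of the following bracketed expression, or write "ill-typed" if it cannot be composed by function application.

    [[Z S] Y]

ill-typed

[Z S]: functor S : (e→(t→e)), argument Z : e; result (t→e).
[[Z S] Y]: (t→e) with s — neither is a function whose domain matches the other; composition fails here.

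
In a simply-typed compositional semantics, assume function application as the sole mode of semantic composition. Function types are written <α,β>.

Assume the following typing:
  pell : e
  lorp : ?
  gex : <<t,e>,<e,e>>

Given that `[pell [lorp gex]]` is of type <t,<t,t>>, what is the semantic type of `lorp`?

<<<t,e>,<e,e>>,<e,<t,<t,t>>>>

At [pell [lorp gex]] (required: <t,<t,t>>): pell is e, which is not a function with range <t,<t,t>>; hence [lorp gex] is the functor — type <e,<t,<t,t>>>.
At [lorp gex] (required: <e,<t,<t,t>>>): gex is <<t,e>,<e,e>>, which is not a function with range <e,<t,<t,t>>>; hence lorp is the functor — type <<<t,e>,<e,e>>,<e,<t,<t,t>>>>.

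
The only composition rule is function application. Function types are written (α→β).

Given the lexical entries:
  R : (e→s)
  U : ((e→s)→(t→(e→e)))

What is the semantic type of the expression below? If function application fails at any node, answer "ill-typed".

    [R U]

[R U]: U is ((e→s)→(t→(e→e))), R is (e→s); result (t→(e→e)).

(t→(e→e))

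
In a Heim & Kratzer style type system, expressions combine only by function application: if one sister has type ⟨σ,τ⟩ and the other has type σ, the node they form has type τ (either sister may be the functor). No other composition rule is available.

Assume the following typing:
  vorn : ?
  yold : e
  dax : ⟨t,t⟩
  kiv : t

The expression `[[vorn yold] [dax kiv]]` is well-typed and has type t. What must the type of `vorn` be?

For [[vorn yold] [dax kiv]] to have type t with [dax kiv] of type t, [vorn yold] must be the function: [vorn yold] : ⟨t,t⟩.
For [vorn yold] to have type ⟨t,t⟩ with yold of type e, vorn must be the function: vorn : ⟨e,⟨t,t⟩⟩.

⟨e,⟨t,t⟩⟩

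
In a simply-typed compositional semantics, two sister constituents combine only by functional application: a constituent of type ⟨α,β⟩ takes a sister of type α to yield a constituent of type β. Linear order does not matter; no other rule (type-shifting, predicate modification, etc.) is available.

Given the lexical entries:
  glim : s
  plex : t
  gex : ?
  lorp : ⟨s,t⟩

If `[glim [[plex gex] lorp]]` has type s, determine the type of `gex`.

[glim [[plex gex] lorp]] is required to be s. glim : s cannot yield s as functor, so [[plex gex] lorp] : ⟨s,s⟩.
[[plex gex] lorp] is required to be ⟨s,s⟩. lorp : ⟨s,t⟩ cannot yield ⟨s,s⟩ as functor, so [plex gex] : ⟨⟨s,t⟩,⟨s,s⟩⟩.
[plex gex] is required to be ⟨⟨s,t⟩,⟨s,s⟩⟩. plex : t cannot yield ⟨⟨s,t⟩,⟨s,s⟩⟩ as functor, so gex : ⟨t,⟨⟨s,t⟩,⟨s,s⟩⟩⟩.

⟨t,⟨⟨s,t⟩,⟨s,s⟩⟩⟩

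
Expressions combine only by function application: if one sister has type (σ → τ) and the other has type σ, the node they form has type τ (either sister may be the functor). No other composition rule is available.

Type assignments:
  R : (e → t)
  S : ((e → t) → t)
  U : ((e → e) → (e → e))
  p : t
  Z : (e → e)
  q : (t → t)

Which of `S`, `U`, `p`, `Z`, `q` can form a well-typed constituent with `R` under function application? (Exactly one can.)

S — combines: S : ((e → t) → t) takes R : (e → t) as argument, giving t.
U : ((e → e) → (e → e)) — no; R wants e, and U wants (e → e).
p : t — no; R wants e, and p wants nothing (atomic).
Z : (e → e) — no; R wants e, and Z wants e.
q : (t → t) — no; R wants e, and q wants t.

S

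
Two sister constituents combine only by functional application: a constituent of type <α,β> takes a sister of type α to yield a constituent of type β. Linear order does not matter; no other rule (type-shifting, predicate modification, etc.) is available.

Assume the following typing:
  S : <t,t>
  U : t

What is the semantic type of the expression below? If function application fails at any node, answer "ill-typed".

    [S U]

At [S U], S : <t,t> takes U : t, giving t.

t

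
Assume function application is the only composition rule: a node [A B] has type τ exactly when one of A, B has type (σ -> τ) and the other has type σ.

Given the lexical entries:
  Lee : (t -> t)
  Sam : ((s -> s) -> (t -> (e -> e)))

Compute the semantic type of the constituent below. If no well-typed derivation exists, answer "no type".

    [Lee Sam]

At [Lee Sam]: neither (t -> t) nor ((s -> s) -> (t -> (e -> e))) can take the other as argument; the node is ill-typed.

no type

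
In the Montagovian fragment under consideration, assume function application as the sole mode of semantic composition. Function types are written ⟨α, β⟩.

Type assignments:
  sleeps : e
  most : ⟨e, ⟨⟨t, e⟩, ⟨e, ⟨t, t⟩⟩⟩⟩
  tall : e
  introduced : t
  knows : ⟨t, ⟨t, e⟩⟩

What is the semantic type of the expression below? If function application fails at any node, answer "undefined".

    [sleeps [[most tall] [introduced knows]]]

[most tall]: ⟨e, ⟨⟨t, e⟩, ⟨e, ⟨t, t⟩⟩⟩⟩ applied to e yields ⟨⟨t, e⟩, ⟨e, ⟨t, t⟩⟩⟩.
[introduced knows]: ⟨t, ⟨t, e⟩⟩ applied to t yields ⟨t, e⟩.
[[most tall] [introduced knows]]: ⟨⟨t, e⟩, ⟨e, ⟨t, t⟩⟩⟩ applied to ⟨t, e⟩ yields ⟨e, ⟨t, t⟩⟩.
[sleeps [[most tall] [introduced knows]]]: ⟨e, ⟨t, t⟩⟩ applied to e yields ⟨t, t⟩.

⟨t, t⟩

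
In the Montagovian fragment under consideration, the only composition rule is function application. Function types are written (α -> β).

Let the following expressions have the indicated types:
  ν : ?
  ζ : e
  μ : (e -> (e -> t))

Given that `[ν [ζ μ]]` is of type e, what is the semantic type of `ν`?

((e -> t) -> e)

At [ν [ζ μ]] (required: e): [ζ μ] is (e -> t), which is not a function with range e; hence ν is the functor — type ((e -> t) -> e).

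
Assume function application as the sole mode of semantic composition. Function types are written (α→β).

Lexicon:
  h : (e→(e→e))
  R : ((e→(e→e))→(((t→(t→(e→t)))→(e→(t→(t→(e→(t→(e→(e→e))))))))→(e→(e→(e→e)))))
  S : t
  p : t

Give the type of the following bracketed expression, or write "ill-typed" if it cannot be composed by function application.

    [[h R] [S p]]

[h R]: ((e→(e→e))→(((t→(t→(e→t)))→(e→(t→(t→(e→(t→(e→(e→e))))))))→(e→(e→(e→e))))) applied to (e→(e→e)) yields (((t→(t→(e→t)))→(e→(t→(t→(e→(t→(e→(e→e))))))))→(e→(e→(e→e)))).
At [S p]: neither t nor t can take the other as argument; the node is ill-typed.

ill-typed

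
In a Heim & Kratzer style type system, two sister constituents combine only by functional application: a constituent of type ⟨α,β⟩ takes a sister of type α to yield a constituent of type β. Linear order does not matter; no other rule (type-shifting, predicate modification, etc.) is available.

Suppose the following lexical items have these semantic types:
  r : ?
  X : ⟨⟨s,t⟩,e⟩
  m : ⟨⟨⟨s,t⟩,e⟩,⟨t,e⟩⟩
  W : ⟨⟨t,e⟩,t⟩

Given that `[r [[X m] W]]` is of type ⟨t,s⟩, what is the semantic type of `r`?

⟨t,⟨t,s⟩⟩

[r [[X m] W]] must have type ⟨t,s⟩. The sister [[X m] W] has type t; that is not a function onto ⟨t,s⟩, so r must be the functor, of type ⟨t,⟨t,s⟩⟩.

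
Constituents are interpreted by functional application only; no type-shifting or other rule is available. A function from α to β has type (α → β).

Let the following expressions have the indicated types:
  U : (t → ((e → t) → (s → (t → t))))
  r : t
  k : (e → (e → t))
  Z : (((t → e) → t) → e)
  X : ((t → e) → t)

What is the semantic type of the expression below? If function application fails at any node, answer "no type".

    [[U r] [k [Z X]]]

(s → (t → t))

[U r]: functor U : (t → ((e → t) → (s → (t → t)))), argument r : t; result ((e → t) → (s → (t → t))).
[Z X]: functor Z : (((t → e) → t) → e), argument X : ((t → e) → t); result e.
[k [Z X]]: functor k : (e → (e → t)), argument [Z X] : e; result (e → t).
[[U r] [k [Z X]]]: functor [U r] : ((e → t) → (s → (t → t))), argument [k [Z X]] : (e → t); result (s → (t → t)).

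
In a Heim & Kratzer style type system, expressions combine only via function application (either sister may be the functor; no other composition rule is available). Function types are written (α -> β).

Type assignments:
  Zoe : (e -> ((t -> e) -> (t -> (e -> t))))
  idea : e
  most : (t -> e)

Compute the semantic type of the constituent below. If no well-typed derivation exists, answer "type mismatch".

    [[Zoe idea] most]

(t -> (e -> t))

[Zoe idea]: (e -> ((t -> e) -> (t -> (e -> t)))) applied to e yields ((t -> e) -> (t -> (e -> t))).
[[Zoe idea] most]: ((t -> e) -> (t -> (e -> t))) applied to (t -> e) yields (t -> (e -> t)).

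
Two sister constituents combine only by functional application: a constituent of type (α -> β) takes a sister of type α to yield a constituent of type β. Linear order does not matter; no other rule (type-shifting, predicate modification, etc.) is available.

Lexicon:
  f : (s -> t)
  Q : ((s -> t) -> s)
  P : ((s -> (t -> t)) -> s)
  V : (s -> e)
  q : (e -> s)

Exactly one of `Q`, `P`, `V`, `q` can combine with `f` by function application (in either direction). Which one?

Q

Q — combines: Q : ((s -> t) -> s) takes f : (s -> t) as argument, giving s.
P : ((s -> (t -> t)) -> s) — no; f wants s, and P wants (s -> (t -> t)).
V : (s -> e) — no; f wants s, and V wants s.
q : (e -> s) — no; f wants s, and q wants e.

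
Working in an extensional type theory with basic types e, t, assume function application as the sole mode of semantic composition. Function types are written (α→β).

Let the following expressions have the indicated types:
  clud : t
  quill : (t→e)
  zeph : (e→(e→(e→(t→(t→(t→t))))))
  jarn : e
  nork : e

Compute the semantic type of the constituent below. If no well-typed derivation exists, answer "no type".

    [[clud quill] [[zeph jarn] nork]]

(t→(t→(t→t)))

At [clud quill], quill : (t→e) takes clud : t, giving e.
At [zeph jarn], zeph : (e→(e→(e→(t→(t→(t→t)))))) takes jarn : e, giving (e→(e→(t→(t→(t→t))))).
At [[zeph jarn] nork], [zeph jarn] : (e→(e→(t→(t→(t→t))))) takes nork : e, giving (e→(t→(t→(t→t)))).
At [[clud quill] [[zeph jarn] nork]], [[zeph jarn] nork] : (e→(t→(t→(t→t)))) takes [clud quill] : e, giving (t→(t→(t→t))).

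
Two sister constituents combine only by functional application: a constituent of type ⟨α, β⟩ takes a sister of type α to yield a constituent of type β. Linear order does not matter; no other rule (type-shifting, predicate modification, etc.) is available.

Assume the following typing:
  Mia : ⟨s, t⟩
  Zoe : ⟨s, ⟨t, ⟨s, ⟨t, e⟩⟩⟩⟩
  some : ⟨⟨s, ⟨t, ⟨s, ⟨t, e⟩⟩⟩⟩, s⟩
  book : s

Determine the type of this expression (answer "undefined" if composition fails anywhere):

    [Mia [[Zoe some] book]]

undefined

[Zoe some]: ⟨⟨s, ⟨t, ⟨s, ⟨t, e⟩⟩⟩⟩, s⟩ applied to ⟨s, ⟨t, ⟨s, ⟨t, e⟩⟩⟩⟩ yields s.
At [[Zoe some] book]: neither s nor s can take the other as argument; the node is ill-typed.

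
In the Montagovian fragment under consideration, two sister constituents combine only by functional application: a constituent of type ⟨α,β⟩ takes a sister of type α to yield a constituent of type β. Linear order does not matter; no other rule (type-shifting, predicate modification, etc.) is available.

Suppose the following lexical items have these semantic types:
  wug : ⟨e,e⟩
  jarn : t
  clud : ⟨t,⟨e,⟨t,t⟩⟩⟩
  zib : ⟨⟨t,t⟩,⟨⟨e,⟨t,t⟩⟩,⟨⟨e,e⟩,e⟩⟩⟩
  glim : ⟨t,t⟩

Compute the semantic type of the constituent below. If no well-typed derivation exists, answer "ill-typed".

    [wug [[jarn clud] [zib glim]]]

e

[jarn clud]: clud is ⟨t,⟨e,⟨t,t⟩⟩⟩, jarn is t; result ⟨e,⟨t,t⟩⟩.
[zib glim]: zib is ⟨⟨t,t⟩,⟨⟨e,⟨t,t⟩⟩,⟨⟨e,e⟩,e⟩⟩⟩, glim is ⟨t,t⟩; result ⟨⟨e,⟨t,t⟩⟩,⟨⟨e,e⟩,e⟩⟩.
[[jarn clud] [zib glim]]: [zib glim] is ⟨⟨e,⟨t,t⟩⟩,⟨⟨e,e⟩,e⟩⟩, [jarn clud] is ⟨e,⟨t,t⟩⟩; result ⟨⟨e,e⟩,e⟩.
[wug [[jarn clud] [zib glim]]]: [[jarn clud] [zib glim]] is ⟨⟨e,e⟩,e⟩, wug is ⟨e,e⟩; result e.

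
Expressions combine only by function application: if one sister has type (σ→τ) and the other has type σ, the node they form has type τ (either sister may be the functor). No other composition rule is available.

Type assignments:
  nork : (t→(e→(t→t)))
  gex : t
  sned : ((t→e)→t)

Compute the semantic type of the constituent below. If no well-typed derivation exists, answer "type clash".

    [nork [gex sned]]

At [gex sned]: neither t nor ((t→e)→t) can take the other as argument; the node is ill-typed.

type clash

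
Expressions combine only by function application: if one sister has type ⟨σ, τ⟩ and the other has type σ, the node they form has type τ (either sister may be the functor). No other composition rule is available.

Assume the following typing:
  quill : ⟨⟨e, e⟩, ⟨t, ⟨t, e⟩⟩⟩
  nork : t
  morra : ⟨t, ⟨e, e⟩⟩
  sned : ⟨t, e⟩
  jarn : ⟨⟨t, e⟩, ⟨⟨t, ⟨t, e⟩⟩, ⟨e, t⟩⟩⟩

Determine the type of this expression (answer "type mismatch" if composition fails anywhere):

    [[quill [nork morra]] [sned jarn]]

⟨e, t⟩

[nork morra]: morra is ⟨t, ⟨e, e⟩⟩, nork is t; result ⟨e, e⟩.
[quill [nork morra]]: quill is ⟨⟨e, e⟩, ⟨t, ⟨t, e⟩⟩⟩, [nork morra] is ⟨e, e⟩; result ⟨t, ⟨t, e⟩⟩.
[sned jarn]: jarn is ⟨⟨t, e⟩, ⟨⟨t, ⟨t, e⟩⟩, ⟨e, t⟩⟩⟩, sned is ⟨t, e⟩; result ⟨⟨t, ⟨t, e⟩⟩, ⟨e, t⟩⟩.
[[quill [nork morra]] [sned jarn]]: [sned jarn] is ⟨⟨t, ⟨t, e⟩⟩, ⟨e, t⟩⟩, [quill [nork morra]] is ⟨t, ⟨t, e⟩⟩; result ⟨e, t⟩.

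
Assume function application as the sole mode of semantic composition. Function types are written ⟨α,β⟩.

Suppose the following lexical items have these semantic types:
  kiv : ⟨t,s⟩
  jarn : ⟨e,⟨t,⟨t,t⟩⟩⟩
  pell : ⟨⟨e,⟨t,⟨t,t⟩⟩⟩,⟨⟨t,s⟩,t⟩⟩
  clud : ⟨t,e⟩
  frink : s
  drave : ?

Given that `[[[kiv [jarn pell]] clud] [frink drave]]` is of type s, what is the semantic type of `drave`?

[[[kiv [jarn pell]] clud] [frink drave]] is required to be s. [[kiv [jarn pell]] clud] : e cannot yield s as functor, so [frink drave] : ⟨e,s⟩.
[frink drave] is required to be ⟨e,s⟩. frink : s cannot yield ⟨e,s⟩ as functor, so drave : ⟨s,⟨e,s⟩⟩.

⟨s,⟨e,s⟩⟩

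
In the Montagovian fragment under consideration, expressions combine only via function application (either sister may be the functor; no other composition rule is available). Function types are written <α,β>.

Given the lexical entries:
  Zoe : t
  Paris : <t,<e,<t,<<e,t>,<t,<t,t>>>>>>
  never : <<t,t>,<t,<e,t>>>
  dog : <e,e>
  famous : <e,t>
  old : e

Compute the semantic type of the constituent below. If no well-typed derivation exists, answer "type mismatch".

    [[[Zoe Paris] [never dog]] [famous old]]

[Zoe Paris]: <t,<e,<t,<<e,t>,<t,<t,t>>>>>> applied to t yields <e,<t,<<e,t>,<t,<t,t>>>>>.
[never dog]: <<t,t>,<t,<e,t>>> with <e,e> — neither is a function whose domain matches the other; composition fails here.

type mismatch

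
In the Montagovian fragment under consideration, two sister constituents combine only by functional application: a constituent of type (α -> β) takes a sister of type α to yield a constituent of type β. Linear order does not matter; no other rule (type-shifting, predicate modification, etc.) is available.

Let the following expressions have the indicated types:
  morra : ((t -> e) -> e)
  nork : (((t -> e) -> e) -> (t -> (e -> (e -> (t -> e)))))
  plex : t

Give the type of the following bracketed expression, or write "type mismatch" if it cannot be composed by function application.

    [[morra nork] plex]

(e -> (e -> (t -> e)))

[morra nork]: nork is (((t -> e) -> e) -> (t -> (e -> (e -> (t -> e))))), morra is ((t -> e) -> e); result (t -> (e -> (e -> (t -> e)))).
[[morra nork] plex]: [morra nork] is (t -> (e -> (e -> (t -> e)))), plex is t; result (e -> (e -> (t -> e))).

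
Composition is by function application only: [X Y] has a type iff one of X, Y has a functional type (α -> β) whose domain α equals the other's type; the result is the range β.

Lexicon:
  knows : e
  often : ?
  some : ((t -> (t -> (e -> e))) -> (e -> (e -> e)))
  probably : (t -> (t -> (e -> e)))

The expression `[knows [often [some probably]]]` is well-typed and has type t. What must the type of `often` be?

((e -> (e -> e)) -> (e -> t))

[knows [often [some probably]]] must have type t. The sister knows has type e; that is not a function onto t, so [often [some probably]] must be the functor, of type (e -> t).
[often [some probably]] must have type (e -> t). The sister [some probably] has type (e -> (e -> e)); that is not a function onto (e -> t), so often must be the functor, of type ((e -> (e -> e)) -> (e -> t)).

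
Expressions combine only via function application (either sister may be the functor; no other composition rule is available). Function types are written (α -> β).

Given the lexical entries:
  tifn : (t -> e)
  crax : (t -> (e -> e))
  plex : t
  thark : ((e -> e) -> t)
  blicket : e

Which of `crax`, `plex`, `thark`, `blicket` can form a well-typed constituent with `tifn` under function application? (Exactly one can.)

crax : (t -> (e -> e)) — tifn needs t; crax needs t; neither fits.
plex — combines: tifn : (t -> e) takes plex : t as argument, giving e.
thark : ((e -> e) -> t) — tifn needs t; thark needs (e -> e); neither fits.
blicket : e — tifn needs t; blicket needs nothing (atomic); neither fits.

plex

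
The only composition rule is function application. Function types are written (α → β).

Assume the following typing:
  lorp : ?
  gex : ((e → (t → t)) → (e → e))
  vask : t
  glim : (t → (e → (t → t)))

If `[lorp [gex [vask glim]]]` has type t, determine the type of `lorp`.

((e → e) → t)

For [lorp [gex [vask glim]]] to have type t with [gex [vask glim]] of type (e → e), lorp must be the function: lorp : ((e → e) → t).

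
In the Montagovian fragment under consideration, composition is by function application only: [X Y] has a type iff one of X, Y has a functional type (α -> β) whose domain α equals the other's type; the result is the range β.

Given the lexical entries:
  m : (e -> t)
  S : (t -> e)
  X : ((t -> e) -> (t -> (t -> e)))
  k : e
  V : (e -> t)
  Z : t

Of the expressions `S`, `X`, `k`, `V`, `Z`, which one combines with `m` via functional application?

S : (t -> e) — m needs e; S needs t; neither fits.
X : ((t -> e) -> (t -> (t -> e))) — m needs e; X needs (t -> e); neither fits.
k — combines: m : (e -> t) takes k : e as argument, giving t.
V : (e -> t) — m needs e; V needs e; neither fits.
Z : t — m needs e; Z needs nothing (atomic); neither fits.

k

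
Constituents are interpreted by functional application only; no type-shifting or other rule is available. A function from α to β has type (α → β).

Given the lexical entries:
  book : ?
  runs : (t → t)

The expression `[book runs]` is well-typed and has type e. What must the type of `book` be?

[book runs] is required to be e. runs : (t → t) cannot yield e as functor, so book : ((t → t) → e).

((t → t) → e)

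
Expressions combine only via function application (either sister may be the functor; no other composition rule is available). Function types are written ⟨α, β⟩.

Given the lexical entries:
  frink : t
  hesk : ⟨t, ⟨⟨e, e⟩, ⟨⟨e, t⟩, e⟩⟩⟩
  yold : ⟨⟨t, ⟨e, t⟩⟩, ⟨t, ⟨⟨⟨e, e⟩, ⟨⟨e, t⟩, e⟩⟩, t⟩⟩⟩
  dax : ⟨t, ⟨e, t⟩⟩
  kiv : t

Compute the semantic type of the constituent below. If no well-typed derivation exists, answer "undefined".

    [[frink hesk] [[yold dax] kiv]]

t

[frink hesk] — hesk of type ⟨t, ⟨⟨e, e⟩, ⟨⟨e, t⟩, e⟩⟩⟩ combines with frink of type t: type ⟨⟨e, e⟩, ⟨⟨e, t⟩, e⟩⟩.
[yold dax] — yold of type ⟨⟨t, ⟨e, t⟩⟩, ⟨t, ⟨⟨⟨e, e⟩, ⟨⟨e, t⟩, e⟩⟩, t⟩⟩⟩ combines with dax of type ⟨t, ⟨e, t⟩⟩: type ⟨t, ⟨⟨⟨e, e⟩, ⟨⟨e, t⟩, e⟩⟩, t⟩⟩.
[[yold dax] kiv] — [yold dax] of type ⟨t, ⟨⟨⟨e, e⟩, ⟨⟨e, t⟩, e⟩⟩, t⟩⟩ combines with kiv of type t: type ⟨⟨⟨e, e⟩, ⟨⟨e, t⟩, e⟩⟩, t⟩.
[[frink hesk] [[yold dax] kiv]] — [[yold dax] kiv] of type ⟨⟨⟨e, e⟩, ⟨⟨e, t⟩, e⟩⟩, t⟩ combines with [frink hesk] of type ⟨⟨e, e⟩, ⟨⟨e, t⟩, e⟩⟩: type t.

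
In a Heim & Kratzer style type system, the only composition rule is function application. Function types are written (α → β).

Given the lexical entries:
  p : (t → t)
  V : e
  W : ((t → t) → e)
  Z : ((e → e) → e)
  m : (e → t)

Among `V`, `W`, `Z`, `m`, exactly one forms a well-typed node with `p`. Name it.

V : e — no; p wants t, and V wants nothing (atomic).
W — combines: W : ((t → t) → e) takes p : (t → t) as argument, giving e.
Z : ((e → e) → e) — no; p wants t, and Z wants (e → e).
m : (e → t) — no; p wants t, and m wants e.

W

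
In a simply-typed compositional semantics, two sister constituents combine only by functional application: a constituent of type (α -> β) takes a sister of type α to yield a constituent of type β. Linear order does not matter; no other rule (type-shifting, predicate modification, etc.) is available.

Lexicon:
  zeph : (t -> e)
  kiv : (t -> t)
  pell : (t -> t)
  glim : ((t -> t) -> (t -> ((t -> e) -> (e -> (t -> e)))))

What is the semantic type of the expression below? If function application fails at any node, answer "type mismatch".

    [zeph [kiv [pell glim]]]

type mismatch

At [pell glim], glim : ((t -> t) -> (t -> ((t -> e) -> (e -> (t -> e))))) takes pell : (t -> t), giving (t -> ((t -> e) -> (e -> (t -> e)))).
At [kiv [pell glim]]: neither (t -> t) nor (t -> ((t -> e) -> (e -> (t -> e)))) can take the other as argument; the node is ill-typed.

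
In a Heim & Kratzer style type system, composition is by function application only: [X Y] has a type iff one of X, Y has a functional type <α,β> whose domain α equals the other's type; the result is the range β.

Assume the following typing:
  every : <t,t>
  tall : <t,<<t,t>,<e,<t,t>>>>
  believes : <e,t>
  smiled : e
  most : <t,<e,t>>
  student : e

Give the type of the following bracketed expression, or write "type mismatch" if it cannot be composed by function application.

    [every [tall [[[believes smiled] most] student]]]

<e,<t,t>>

[believes smiled]: functor believes : <e,t>, argument smiled : e; result t.
[[believes smiled] most]: functor most : <t,<e,t>>, argument [believes smiled] : t; result <e,t>.
[[[believes smiled] most] student]: functor [[believes smiled] most] : <e,t>, argument student : e; result t.
[tall [[[believes smiled] most] student]]: functor tall : <t,<<t,t>,<e,<t,t>>>>, argument [[[believes smiled] most] student] : t; result <<t,t>,<e,<t,t>>>.
[every [tall [[[believes smiled] most] student]]]: functor [tall [[[believes smiled] most] student]] : <<t,t>,<e,<t,t>>>, argument every : <t,t>; result <e,<t,t>>.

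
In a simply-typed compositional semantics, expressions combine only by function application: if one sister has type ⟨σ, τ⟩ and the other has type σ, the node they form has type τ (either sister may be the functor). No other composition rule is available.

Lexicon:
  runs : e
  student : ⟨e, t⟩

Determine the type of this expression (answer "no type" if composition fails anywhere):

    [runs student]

[runs student]: ⟨e, t⟩ applied to e yields t.

t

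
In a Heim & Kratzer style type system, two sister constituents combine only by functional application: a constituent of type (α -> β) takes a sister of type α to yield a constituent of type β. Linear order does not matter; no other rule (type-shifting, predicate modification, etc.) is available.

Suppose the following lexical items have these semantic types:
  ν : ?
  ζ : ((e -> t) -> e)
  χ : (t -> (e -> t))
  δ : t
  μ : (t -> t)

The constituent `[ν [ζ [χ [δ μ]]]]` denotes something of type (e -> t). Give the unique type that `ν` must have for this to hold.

(e -> (e -> t))

For [ν [ζ [χ [δ μ]]]] to have type (e -> t) with [ζ [χ [δ μ]]] of type e, ν must be the function: ν : (e -> (e -> t)).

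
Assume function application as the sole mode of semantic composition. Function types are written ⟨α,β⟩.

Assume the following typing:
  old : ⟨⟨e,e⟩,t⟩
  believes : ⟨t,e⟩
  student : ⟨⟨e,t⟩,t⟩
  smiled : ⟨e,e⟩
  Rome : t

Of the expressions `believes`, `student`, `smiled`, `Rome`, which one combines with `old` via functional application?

believes : ⟨t,e⟩ — neither side's domain matches the other.
student : ⟨⟨e,t⟩,t⟩ — neither side's domain matches the other.
smiled — combines: old : ⟨⟨e,e⟩,t⟩ takes smiled : ⟨e,e⟩ as argument, giving t.
Rome : t — neither side's domain matches the other.

smiled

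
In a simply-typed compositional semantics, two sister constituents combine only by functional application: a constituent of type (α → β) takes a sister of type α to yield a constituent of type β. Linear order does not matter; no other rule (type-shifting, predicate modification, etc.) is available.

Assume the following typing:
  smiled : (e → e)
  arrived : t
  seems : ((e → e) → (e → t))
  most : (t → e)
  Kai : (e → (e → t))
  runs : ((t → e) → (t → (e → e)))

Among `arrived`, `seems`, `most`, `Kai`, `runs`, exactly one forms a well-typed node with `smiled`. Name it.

seems

arrived : t — smiled needs e; arrived needs nothing (atomic); neither fits.
seems — combines: seems : ((e → e) → (e → t)) takes smiled : (e → e) as argument, giving (e → t).
most : (t → e) — smiled needs e; most needs t; neither fits.
Kai : (e → (e → t)) — smiled needs e; Kai needs e; neither fits.
runs : ((t → e) → (t → (e → e))) — smiled needs e; runs needs (t → e); neither fits.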